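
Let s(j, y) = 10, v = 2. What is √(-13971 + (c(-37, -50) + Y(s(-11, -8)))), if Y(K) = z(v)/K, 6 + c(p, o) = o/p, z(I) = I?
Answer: I*√478309730/185 ≈ 118.22*I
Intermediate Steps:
c(p, o) = -6 + o/p
Y(K) = 2/K
√(-13971 + (c(-37, -50) + Y(s(-11, -8)))) = √(-13971 + ((-6 - 50/(-37)) + 2/10)) = √(-13971 + ((-6 - 50*(-1/37)) + 2*(⅒))) = √(-13971 + ((-6 + 50/37) + ⅕)) = √(-13971 + (-172/37 + ⅕)) = √(-13971 - 823/185) = √(-2585458/185) = I*√478309730/185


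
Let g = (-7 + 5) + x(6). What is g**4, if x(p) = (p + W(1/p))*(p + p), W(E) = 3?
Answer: 126247696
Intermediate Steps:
x(p) = 2*p*(3 + p) (x(p) = (p + 3)*(p + p) = (3 + p)*(2*p) = 2*p*(3 + p))
g = 106 (g = (-7 + 5) + 2*6*(3 + 6) = -2 + 2*6*9 = -2 + 108 = 106)
g**4 = 106**4 = 126247696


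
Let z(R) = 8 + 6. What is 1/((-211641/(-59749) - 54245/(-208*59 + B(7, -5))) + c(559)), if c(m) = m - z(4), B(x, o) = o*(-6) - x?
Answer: 731865501/404700173159 ≈ 0.0018084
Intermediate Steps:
B(x, o) = -x - 6*o (B(x, o) = -6*o - x = -x - 6*o)
z(R) = 14
c(m) = -14 + m (c(m) = m - 1*14 = m - 14 = -14 + m)
1/((-211641/(-59749) - 54245/(-208*59 + B(7, -5))) + c(559)) = 1/((-211641/(-59749) - 54245/(-208*59 + (-1*7 - 6*(-5)))) + (-14 + 559)) = 1/((-211641*(-1/59749) - 54245/(-12272 + (-7 + 30))) + 545) = 1/((211641/59749 - 54245/(-12272 + 23)) + 545) = 1/((211641/59749 - 54245/(-12249)) + 545) = 1/((211641/59749 - 54245*(-1/12249)) + 545) = 1/((211641/59749 + 54245/12249) + 545) = 1/(5833475114/731865501 + 545) = 1/(404700173159/731865501) = 731865501/404700173159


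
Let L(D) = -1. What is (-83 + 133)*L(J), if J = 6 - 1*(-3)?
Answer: -50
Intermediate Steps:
J = 9 (J = 6 + 3 = 9)
(-83 + 133)*L(J) = (-83 + 133)*(-1) = 50*(-1) = -50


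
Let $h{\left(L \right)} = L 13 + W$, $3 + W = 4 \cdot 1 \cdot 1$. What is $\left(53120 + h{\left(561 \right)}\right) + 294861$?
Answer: $355275$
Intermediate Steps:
$W = 1$ ($W = -3 + 4 \cdot 1 \cdot 1 = -3 + 4 \cdot 1 = -3 + 4 = 1$)
$h{\left(L \right)} = 1 + 13 L$ ($h{\left(L \right)} = L 13 + 1 = 13 L + 1 = 1 + 13 L$)
$\left(53120 + h{\left(561 \right)}\right) + 294861 = \left(53120 + \left(1 + 13 \cdot 561\right)\right) + 294861 = \left(53120 + \left(1 + 7293\right)\right) + 294861 = \left(53120 + 7294\right) + 294861 = 60414 + 294861 = 355275$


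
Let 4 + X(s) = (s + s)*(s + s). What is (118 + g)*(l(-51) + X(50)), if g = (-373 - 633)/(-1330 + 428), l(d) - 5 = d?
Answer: 534523950/451 ≈ 1.1852e+6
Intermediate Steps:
l(d) = 5 + d
X(s) = -4 + 4*s² (X(s) = -4 + (s + s)*(s + s) = -4 + (2*s)*(2*s) = -4 + 4*s²)
g = 503/451 (g = -1006/(-902) = -1006*(-1/902) = 503/451 ≈ 1.1153)
(118 + g)*(l(-51) + X(50)) = (118 + 503/451)*((5 - 51) + (-4 + 4*50²)) = 53721*(-46 + (-4 + 4*2500))/451 = 53721*(-46 + (-4 + 10000))/451 = 53721*(-46 + 9996)/451 = (53721/451)*9950 = 534523950/451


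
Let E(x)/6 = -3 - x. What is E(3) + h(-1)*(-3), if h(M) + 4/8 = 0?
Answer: -69/2 ≈ -34.500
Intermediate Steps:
h(M) = -½ (h(M) = -½ + 0 = -½)
E(x) = -18 - 6*x (E(x) = 6*(-3 - x) = -18 - 6*x)
E(3) + h(-1)*(-3) = (-18 - 6*3) - ½*(-3) = (-18 - 18) + 3/2 = -36 + 3/2 = -69/2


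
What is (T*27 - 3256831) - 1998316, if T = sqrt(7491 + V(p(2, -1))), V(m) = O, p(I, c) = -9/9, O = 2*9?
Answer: -5255147 + 27*sqrt(7509) ≈ -5.2528e+6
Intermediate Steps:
O = 18
p(I, c) = -1 (p(I, c) = -9*1/9 = -1)
V(m) = 18
T = sqrt(7509) (T = sqrt(7491 + 18) = sqrt(7509) ≈ 86.655)
(T*27 - 3256831) - 1998316 = (sqrt(7509)*27 - 3256831) - 1998316 = (27*sqrt(7509) - 3256831) - 1998316 = (-3256831 + 27*sqrt(7509)) - 1998316 = -5255147 + 27*sqrt(7509)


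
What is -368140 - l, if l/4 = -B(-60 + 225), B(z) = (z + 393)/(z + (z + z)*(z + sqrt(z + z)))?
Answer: -2191631049436/5953255 - 1488*sqrt(330)/5953255 ≈ -3.6814e+5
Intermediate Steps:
B(z) = (393 + z)/(z + 2*z*(z + sqrt(2)*sqrt(z))) (B(z) = (393 + z)/(z + (2*z)*(z + sqrt(2*z))) = (393 + z)/(z + (2*z)*(z + sqrt(2)*sqrt(z))) = (393 + z)/(z + 2*z*(z + sqrt(2)*sqrt(z))))
l = -2232/(54615 + 330*sqrt(330)) (l = 4*(-(393 + (-60 + 225))/((-60 + 225) + 2*(-60 + 225)**2 + 2*sqrt(2)*(-60 + 225)**(3/2))) = 4*(-(393 + 165)/(165 + 2*165**2 + 2*sqrt(2)*165**(3/2))) = 4*(-558/(165 + 2*27225 + 2*sqrt(2)*(165*sqrt(165)))) = 4*(-558/(165 + 54450 + 330*sqrt(330))) = 4*(-558/(54615 + 330*sqrt(330))) = -2232/(54615 + 330*sqrt(330)) ≈ -0.036826)
-368140 - l = -368140 - (-246264/5953255 + 1488*sqrt(330)/5953255) = -368140 + (246264/5953255 - 1488*sqrt(330)/5953255) = -2191631049436/5953255 - 1488*sqrt(330)/5953255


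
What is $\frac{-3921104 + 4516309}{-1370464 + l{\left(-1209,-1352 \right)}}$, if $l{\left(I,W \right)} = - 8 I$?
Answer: $- \frac{595205}{1360792} \approx -0.4374$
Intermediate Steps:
$\frac{-3921104 + 4516309}{-1370464 + l{\left(-1209,-1352 \right)}} = \frac{-3921104 + 4516309}{-1370464 - -9672} = \frac{595205}{-1370464 + 9672} = \frac{595205}{-1360792} = 595205 \left(- \frac{1}{1360792}\right) = - \frac{595205}{1360792}$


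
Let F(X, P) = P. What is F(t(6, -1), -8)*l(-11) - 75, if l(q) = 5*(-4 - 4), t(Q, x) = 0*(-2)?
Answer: 245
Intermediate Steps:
t(Q, x) = 0
l(q) = -40 (l(q) = 5*(-8) = -40)
F(t(6, -1), -8)*l(-11) - 75 = -8*(-40) - 75 = 320 - 75 = 245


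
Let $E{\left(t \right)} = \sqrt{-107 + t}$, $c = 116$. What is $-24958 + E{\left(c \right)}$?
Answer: $-24955$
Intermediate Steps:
$-24958 + E{\left(c \right)} = -24958 + \sqrt{-107 + 116} = -24958 + \sqrt{9} = -24958 + 3 = -24955$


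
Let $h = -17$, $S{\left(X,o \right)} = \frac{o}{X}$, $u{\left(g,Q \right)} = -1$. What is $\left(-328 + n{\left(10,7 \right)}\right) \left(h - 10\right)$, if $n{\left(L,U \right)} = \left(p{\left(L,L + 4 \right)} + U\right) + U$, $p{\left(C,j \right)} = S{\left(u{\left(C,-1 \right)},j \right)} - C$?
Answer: $9126$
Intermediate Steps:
$p{\left(C,j \right)} = - C - j$ ($p{\left(C,j \right)} = \frac{j}{-1} - C = j \left(-1\right) - C = - j - C = - C - j$)
$n{\left(L,U \right)} = -4 - 2 L + 2 U$ ($n{\left(L,U \right)} = \left(\left(- L - \left(L + 4\right)\right) + U\right) + U = \left(\left(- L - \left(4 + L\right)\right) + U\right) + U = \left(\left(-4 - 2 L\right) + U\right) + U = \left(-4 + U - 2 L\right) + U = -4 - 2 L + 2 U$)
$\left(-328 + n{\left(10,7 \right)}\right) \left(h - 10\right) = \left(-328 - 10\right) \left(-17 - 10\right) = \left(-328 - 10\right) \left(-27\right) = \left(-338\right) \left(-27\right) = 9126$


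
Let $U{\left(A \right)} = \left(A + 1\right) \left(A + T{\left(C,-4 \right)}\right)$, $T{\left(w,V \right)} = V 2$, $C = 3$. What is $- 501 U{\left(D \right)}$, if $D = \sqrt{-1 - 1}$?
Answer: $5010 + 3507 i \sqrt{2} \approx 5010.0 + 4959.6 i$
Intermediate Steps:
$D = i \sqrt{2}$ ($D = \sqrt{-2} = i \sqrt{2} \approx 1.4142 i$)
$T{\left(w,V \right)} = 2 V$
$U{\left(A \right)} = \left(1 + A\right) \left(-8 + A\right)$ ($U{\left(A \right)} = \left(A + 1\right) \left(A + 2 \left(-4\right)\right) = \left(1 + A\right) \left(A - 8\right) = \left(1 + A\right) \left(-8 + A\right)$)
$- 501 U{\left(D \right)} = - 501 \left(-8 + \left(i \sqrt{2}\right)^{2} - 7 i \sqrt{2}\right) = - 501 \left(-8 - 2 - 7 i \sqrt{2}\right) = - 501 \left(-10 - 7 i \sqrt{2}\right) = 5010 + 3507 i \sqrt{2}$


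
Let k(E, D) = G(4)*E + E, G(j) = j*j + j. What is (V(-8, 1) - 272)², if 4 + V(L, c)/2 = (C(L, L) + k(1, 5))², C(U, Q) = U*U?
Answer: 200788900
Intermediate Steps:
G(j) = j + j² (G(j) = j² + j = j + j²)
C(U, Q) = U²
k(E, D) = 21*E (k(E, D) = (4*(1 + 4))*E + E = (4*5)*E + E = 20*E + E = 21*E)
V(L, c) = -8 + 2*(21 + L²)² (V(L, c) = -8 + 2*(L² + 21*1)² = -8 + 2*(L² + 21)² = -8 + 2*(21 + L²)²)
(V(-8, 1) - 272)² = ((-8 + 2*(21 + (-8)²)²) - 272)² = ((-8 + 2*(21 + 64)²) - 272)² = ((-8 + 2*85²) - 272)² = ((-8 + 2*7225) - 272)² = ((-8 + 14450) - 272)² = (14442 - 272)² = 14170² = 200788900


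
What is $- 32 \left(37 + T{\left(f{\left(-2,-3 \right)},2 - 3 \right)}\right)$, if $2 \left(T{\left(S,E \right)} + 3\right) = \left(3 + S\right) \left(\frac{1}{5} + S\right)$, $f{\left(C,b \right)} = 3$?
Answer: $- \frac{6976}{5} \approx -1395.2$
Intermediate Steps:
$T{\left(S,E \right)} = -3 + \frac{\left(3 + S\right) \left(\frac{1}{5} + S\right)}{2}$
$- 32 \left(37 + T{\left(f{\left(-2,-3 \right)},2 - 3 \right)}\right) = - 32 \left(37 + \left(- \frac{27}{10} + \frac{3^{2}}{2} + \frac{8}{5} \cdot 3\right)\right) = - 32 \left(37 + \left(- \frac{27}{10} + \frac{1}{2} \cdot 9 + \frac{24}{5}\right)\right) = - 32 \left(37 + \left(- \frac{27}{10} + \frac{9}{2} + \frac{24}{5}\right)\right) = - 32 \left(37 + \frac{33}{5}\right) = \left(-32\right) \frac{218}{5} = - \frac{6976}{5}$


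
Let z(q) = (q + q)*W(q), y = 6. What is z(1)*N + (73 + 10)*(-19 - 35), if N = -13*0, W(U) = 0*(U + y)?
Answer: -4482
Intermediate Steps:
W(U) = 0 (W(U) = 0*(U + 6) = 0*(6 + U) = 0)
N = 0
z(q) = 0 (z(q) = (q + q)*0 = (2*q)*0 = 0)
z(1)*N + (73 + 10)*(-19 - 35) = 0*0 + (73 + 10)*(-19 - 35) = 0 + 83*(-54) = 0 - 4482 = -4482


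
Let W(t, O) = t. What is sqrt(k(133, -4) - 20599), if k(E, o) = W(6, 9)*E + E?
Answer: 2*I*sqrt(4917) ≈ 140.24*I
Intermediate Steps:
k(E, o) = 7*E (k(E, o) = 6*E + E = 7*E)
sqrt(k(133, -4) - 20599) = sqrt(7*133 - 20599) = sqrt(931 - 20599) = sqrt(-19668) = 2*I*sqrt(4917)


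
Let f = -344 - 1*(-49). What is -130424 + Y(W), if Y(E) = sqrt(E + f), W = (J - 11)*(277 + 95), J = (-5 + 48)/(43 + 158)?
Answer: -130424 + I*sqrt(19335999)/67 ≈ -1.3042e+5 + 65.631*I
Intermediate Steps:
f = -295 (f = -344 + 49 = -295)
J = 43/201 ≈ 0.21393
W = -268832/67 (W = (43/201 - 11)*(277 + 95) = -2168/201*372 = -268832/67 ≈ -4012.4)
Y(E) = sqrt(-295 + E) (Y(E) = sqrt(E - 295) = sqrt(-295 + E))
-130424 + Y(W) = -130424 + sqrt(-295 - 268832/67) = -130424 + sqrt(-288597/67) = -130424 + I*sqrt(19335999)/67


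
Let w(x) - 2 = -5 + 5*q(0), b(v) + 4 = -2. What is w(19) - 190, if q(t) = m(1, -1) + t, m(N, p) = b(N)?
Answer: -223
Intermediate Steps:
b(v) = -6 (b(v) = -4 - 2 = -6)
m(N, p) = -6
q(t) = -6 + t
w(x) = -33 (w(x) = 2 + (-5 + 5*(-6 + 0)) = 2 + (-5 + 5*(-6)) = 2 + (-5 - 30) = 2 - 35 = -33)
w(19) - 190 = -33 - 190 = -223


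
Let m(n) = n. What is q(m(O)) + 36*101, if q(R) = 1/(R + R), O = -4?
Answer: 29087/8 ≈ 3635.9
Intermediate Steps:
q(R) = 1/(2*R)
q(m(O)) + 36*101 = (1/2)/(-4) + 36*101 = (1/2)*(-1/4) + 3636 = -1/8 + 3636 = 29087/8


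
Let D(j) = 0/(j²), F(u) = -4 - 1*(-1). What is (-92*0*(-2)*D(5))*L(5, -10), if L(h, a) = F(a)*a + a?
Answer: 0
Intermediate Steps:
F(u) = -3 (F(u) = -4 + 1 = -3)
D(j) = 0 (D(j) = 0/j² = 0)
L(h, a) = -2*a (L(h, a) = -3*a + a = -2*a)
(-92*0*(-2)*D(5))*L(5, -10) = (-92*0*(-2)*0)*(-2*(-10)) = -0*0*20 = -92*0*20 = 0*20 = 0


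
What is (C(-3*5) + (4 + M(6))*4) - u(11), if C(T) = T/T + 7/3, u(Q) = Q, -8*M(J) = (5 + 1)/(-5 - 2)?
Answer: 184/21 ≈ 8.7619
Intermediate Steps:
M(J) = 3/28 (M(J) = -(5 + 1)/(8*(-5 - 2)) = -3/(4*(-7)) = -3*(-1)/(4*7) = -1/8*(-6/7) = 3/28)
C(T) = 10/3 (C(T) = 1 + 7*(1/3) = 1 + 7/3 = 10/3)
(C(-3*5) + (4 + M(6))*4) - u(11) = (10/3 + (4 + 3/28)*4) - 1*11 = (10/3 + (115/28)*4) - 11 = (10/3 + 115/7) - 11 = 415/21 - 11 = 184/21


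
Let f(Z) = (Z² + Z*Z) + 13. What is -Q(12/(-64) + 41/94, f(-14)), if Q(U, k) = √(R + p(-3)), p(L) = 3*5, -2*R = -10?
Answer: -2*√5 ≈ -4.4721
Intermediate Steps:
R = 5 (R = -½*(-10) = 5)
p(L) = 15
f(Z) = 13 + 2*Z² (f(Z) = (Z² + Z²) + 13 = 2*Z² + 13 = 13 + 2*Z²)
Q(U, k) = 2*√5 (Q(U, k) = √(5 + 15) = √20 = 2*√5)
-Q(12/(-64) + 41/94, f(-14)) = -2*√5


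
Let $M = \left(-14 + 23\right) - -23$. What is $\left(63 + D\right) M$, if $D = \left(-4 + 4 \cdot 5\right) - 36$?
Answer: $1376$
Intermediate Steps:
$D = -20$ ($D = \left(-4 + 20\right) - 36 = 16 - 36 = -20$)
$M = 32$ ($M = 9 + 23 = 32$)
$\left(63 + D\right) M = \left(63 - 20\right) 32 = 43 \cdot 32 = 1376$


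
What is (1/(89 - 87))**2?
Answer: 1/4 ≈ 0.25000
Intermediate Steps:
(1/(89 - 87))**2 = (1/2)**2 = 1/4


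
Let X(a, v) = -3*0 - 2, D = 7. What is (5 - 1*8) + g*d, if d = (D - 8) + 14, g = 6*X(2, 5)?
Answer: -159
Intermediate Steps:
X(a, v) = -2 (X(a, v) = 0 - 2 = -2)
g = -12 (g = 6*(-2) = -12)
d = 13 (d = (7 - 8) + 14 = -1 + 14 = 13)
(5 - 1*8) + g*d = (5 - 1*8) - 12*13 = (5 - 8) - 156 = -3 - 156 = -159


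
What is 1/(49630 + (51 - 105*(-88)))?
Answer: 1/58921 ≈ 1.6972e-5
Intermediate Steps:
1/(49630 + (51 - 105*(-88))) = 1/(49630 + (51 + 9240)) = 1/(49630 + 9291) = 1/58921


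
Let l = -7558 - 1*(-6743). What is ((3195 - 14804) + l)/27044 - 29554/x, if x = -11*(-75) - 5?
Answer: -101180757/2772010 ≈ -36.501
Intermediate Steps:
l = -815 (l = -7558 + 6743 = -815)
x = 820 (x = 825 - 5 = 820)
((3195 - 14804) + l)/27044 - 29554/x = ((3195 - 14804) - 815)/27044 - 29554/820 = (-11609 - 815)*(1/27044) - 29554*1/820 = -12424*1/27044 - 14777/410 = -3106/6761 - 14777/410 = -101180757/2772010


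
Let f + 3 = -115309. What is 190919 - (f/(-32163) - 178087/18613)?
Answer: 16328175056498/85521417 ≈ 1.9093e+5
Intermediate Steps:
f = -115312 (f = -3 - 115309 = -115312)
190919 - (f/(-32163) - 178087/18613) = 190919 - (-115312/(-32163) - 178087/18613) = 190919 - (-115312*(-1/32163) - 178087*1/18613) = 190919 - (115312/32163 - 25441/2659) = 190919 - 1*(-511644275/85521417) = 190919 + 511644275/85521417 = 16328175056498/85521417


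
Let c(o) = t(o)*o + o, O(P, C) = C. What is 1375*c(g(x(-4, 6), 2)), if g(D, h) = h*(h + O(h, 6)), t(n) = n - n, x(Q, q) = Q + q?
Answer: 22000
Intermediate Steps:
t(n) = 0
g(D, h) = h*(6 + h) (g(D, h) = h*(h + 6) = h*(6 + h))
c(o) = o (c(o) = 0*o + o = 0 + o = o)
1375*c(g(x(-4, 6), 2)) = 1375*(2*(6 + 2)) = 1375*(2*8) = 1375*16 = 22000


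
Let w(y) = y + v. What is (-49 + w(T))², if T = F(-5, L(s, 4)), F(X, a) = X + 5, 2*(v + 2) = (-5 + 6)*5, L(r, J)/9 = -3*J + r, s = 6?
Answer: 9409/4 ≈ 2352.3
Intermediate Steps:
L(r, J) = -27*J + 9*r (L(r, J) = 9*(-3*J + r) = 9*(r - 3*J) = -27*J + 9*r)
v = ½ (v = -2 + ((-5 + 6)*5)/2 = -2 + (1*5)/2 = -2 + (½)*5 = -2 + 5/2 = ½ ≈ 0.50000)
F(X, a) = 5 + X
T = 0 (T = 5 - 5 = 0)
w(y) = ½ + y (w(y) = y + ½ = ½ + y)
(-49 + w(T))² = (-49 + (½ + 0))² = (-49 + ½)² = (-97/2)² = 9409/4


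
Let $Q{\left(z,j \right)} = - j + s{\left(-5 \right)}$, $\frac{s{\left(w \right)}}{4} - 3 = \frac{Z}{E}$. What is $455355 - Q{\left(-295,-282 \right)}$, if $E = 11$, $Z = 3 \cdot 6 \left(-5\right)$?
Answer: $\frac{5006031}{11} \approx 4.5509 \cdot 10^{5}$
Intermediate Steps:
$Z = -90$ ($Z = 18 \left(-5\right) = -90$)
$s{\left(w \right)} = - \frac{228}{11}$ ($s{\left(w \right)} = 12 + 4 \left(- \frac{90}{11}\right) = 12 - \frac{360}{11} = - \frac{228}{11}$)
$Q{\left(z,j \right)} = - \frac{228}{11} - j$ ($Q{\left(z,j \right)} = - j - \frac{228}{11} = - \frac{228}{11} - j$)
$455355 - Q{\left(-295,-282 \right)} = 455355 - \left(- \frac{228}{11} - -282\right) = 455355 - \left(- \frac{228}{11} + 282\right) = 455355 - \frac{2874}{11} = \frac{5006031}{11}$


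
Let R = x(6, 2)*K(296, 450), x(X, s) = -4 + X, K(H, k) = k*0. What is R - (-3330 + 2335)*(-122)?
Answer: -121390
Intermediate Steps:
K(H, k) = 0
R = 0 (R = (-4 + 6)*0 = 2*0 = 0)
R - (-3330 + 2335)*(-122) = 0 - (-3330 + 2335)*(-122) = 0 - (-995)*(-122) = 0 - 1*121390 = 0 - 121390 = -121390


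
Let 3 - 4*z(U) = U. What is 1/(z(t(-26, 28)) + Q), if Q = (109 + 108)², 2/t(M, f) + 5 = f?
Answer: 92/4332255 ≈ 2.1236e-5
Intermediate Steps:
t(M, f) = 2/(-5 + f)
z(U) = ¾ - U/4
Q = 47089 (Q = 217² = 47089)
1/(z(t(-26, 28)) + Q) = 1/((¾ - 1/(2*(-5 + 28))) + 47089) = 1/((¾ - 1/(2*23)) + 47089) = 1/((¾ - ¼*2/23) + 47089) = 1/((¾ - 1/46) + 47089) = 1/(67/92 + 47089) = 1/(4332255/92) = 92/4332255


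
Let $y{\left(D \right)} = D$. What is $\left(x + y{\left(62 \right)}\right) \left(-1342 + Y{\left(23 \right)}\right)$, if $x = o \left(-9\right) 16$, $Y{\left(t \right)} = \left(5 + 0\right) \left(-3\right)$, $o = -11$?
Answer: $-2233622$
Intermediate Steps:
$Y{\left(t \right)} = -15$ ($Y{\left(t \right)} = 5 \left(-3\right) = -15$)
$x = 1584$ ($x = \left(-11\right) \left(-9\right) 16 = 99 \cdot 16 = 1584$)
$\left(x + y{\left(62 \right)}\right) \left(-1342 + Y{\left(23 \right)}\right) = \left(1584 + 62\right) \left(-1342 - 15\right) = 1646 \left(-1357\right) = -2233622$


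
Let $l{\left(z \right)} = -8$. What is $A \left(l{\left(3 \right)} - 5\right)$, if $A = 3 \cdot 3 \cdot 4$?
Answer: $-468$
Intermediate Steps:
$A = 36$ ($A = 9 \cdot 4 = 36$)
$A \left(l{\left(3 \right)} - 5\right) = 36 \left(-8 - 5\right) = 36 \left(-13\right) = -468$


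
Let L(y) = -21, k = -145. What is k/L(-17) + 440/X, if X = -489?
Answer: 20555/3423 ≈ 6.0050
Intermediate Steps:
k/L(-17) + 440/X = -145/(-21) + 440/(-489) = -145*(-1/21) + 440*(-1/489) = 145/21 - 440/489 = 20555/3423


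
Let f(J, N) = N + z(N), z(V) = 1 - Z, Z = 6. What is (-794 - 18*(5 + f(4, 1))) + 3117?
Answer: 2305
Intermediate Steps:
z(V) = -5 (z(V) = 1 - 1*6 = 1 - 6 = -5)
f(J, N) = -5 + N (f(J, N) = N - 5 = -5 + N)
(-794 - 18*(5 + f(4, 1))) + 3117 = (-794 - 18*(5 + (-5 + 1))) + 3117 = (-794 - 18*(5 - 4)) + 3117 = (-794 - 18*1) + 3117 = (-794 - 18) + 3117 = -812 + 3117 = 2305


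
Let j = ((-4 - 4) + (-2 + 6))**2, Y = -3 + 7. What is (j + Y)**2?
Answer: 400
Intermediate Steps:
Y = 4
j = 16 (j = (-8 + 4)**2 = (-4)**2 = 16)
(j + Y)**2 = (16 + 4)**2 = 20**2 = 400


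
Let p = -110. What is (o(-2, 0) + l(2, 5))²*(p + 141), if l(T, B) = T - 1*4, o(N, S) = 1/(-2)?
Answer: 775/4 ≈ 193.75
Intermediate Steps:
o(N, S) = -½
l(T, B) = -4 + T (l(T, B) = T - 4 = -4 + T)
(o(-2, 0) + l(2, 5))²*(p + 141) = (-½ + (-4 + 2))²*(-110 + 141) = (-½ - 2)²*31 = (-5/2)²*31 = (25/4)*31 = 775/4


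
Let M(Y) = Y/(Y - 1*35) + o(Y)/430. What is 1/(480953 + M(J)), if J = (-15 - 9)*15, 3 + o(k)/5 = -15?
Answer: 3397/1633799726 ≈ 2.0792e-6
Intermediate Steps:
o(k) = -90 (o(k) = -15 + 5*(-15) = -15 - 75 = -90)
J = -360 (J = -24*15 = -360)
M(Y) = -9/43 + Y/(-35 + Y) (M(Y) = Y/(Y - 1*35) - 90/430 = Y/(Y - 35) - 90*1/430 = Y/(-35 + Y) - 9/43 = -9/43 + Y/(-35 + Y))
1/(480953 + M(J)) = 1/(480953 + (315 + 34*(-360))/(43*(-35 - 360))) = 1/(480953 + (1/43)*(315 - 12240)/(-395)) = 1/(480953 + (1/43)*(-1/395)*(-11925)) = 1/(480953 + 2385/3397) = 1/(1633799726/3397) = 3397/1633799726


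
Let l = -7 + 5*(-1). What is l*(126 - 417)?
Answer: 3492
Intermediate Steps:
l = -12 (l = -7 - 5 = -12)
l*(126 - 417) = -12*(126 - 417) = -12*(-291) = 3492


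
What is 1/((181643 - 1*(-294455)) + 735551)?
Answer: 1/1211649 ≈ 8.2532e-7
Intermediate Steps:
1/((181643 - 1*(-294455)) + 735551) = 1/((181643 + 294455) + 735551) = 1/(476098 + 735551) = 1/1211649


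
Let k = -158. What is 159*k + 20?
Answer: -25102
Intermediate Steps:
159*k + 20 = 159*(-158) + 20 = -25122 + 20 = -25102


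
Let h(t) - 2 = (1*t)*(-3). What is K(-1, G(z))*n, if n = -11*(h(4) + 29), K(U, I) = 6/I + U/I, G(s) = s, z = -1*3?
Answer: 1045/3 ≈ 348.33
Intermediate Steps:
z = -3
h(t) = 2 - 3*t (h(t) = 2 + (1*t)*(-3) = 2 + t*(-3) = 2 - 3*t)
n = -209 (n = -11*((2 - 3*4) + 29) = -11*((2 - 12) + 29) = -11*(-10 + 29) = -11*19 = -209)
K(-1, G(z))*n = ((6 - 1)/(-3))*(-209) = -1/3*5*(-209) = -5/3*(-209) = 1045/3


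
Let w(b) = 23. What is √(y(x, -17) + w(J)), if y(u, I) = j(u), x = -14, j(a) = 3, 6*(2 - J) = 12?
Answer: √26 ≈ 5.0990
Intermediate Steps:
J = 0 (J = 2 - ⅙*12 = 2 - 2 = 0)
y(u, I) = 3
√(y(x, -17) + w(J)) = √(3 + 23) = √26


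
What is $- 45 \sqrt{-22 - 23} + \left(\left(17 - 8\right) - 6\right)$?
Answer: $3 - 135 i \sqrt{5} \approx 3.0 - 301.87 i$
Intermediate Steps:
$- 45 \sqrt{-22 - 23} + \left(\left(17 - 8\right) - 6\right) = - 45 \sqrt{-45} + \left(9 - 6\right) = - 45 \cdot 3 i \sqrt{5} + 3 = - 135 i \sqrt{5} + 3 = 3 - 135 i \sqrt{5}$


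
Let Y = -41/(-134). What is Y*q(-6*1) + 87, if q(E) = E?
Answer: 5706/67 ≈ 85.164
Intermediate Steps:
Y = 41/134 (Y = -41*(-1/134) = 41/134 ≈ 0.30597)
Y*q(-6*1) + 87 = 41*(-6*1)/134 + 87 = (41/134)*(-6) + 87 = -123/67 + 87 = 5706/67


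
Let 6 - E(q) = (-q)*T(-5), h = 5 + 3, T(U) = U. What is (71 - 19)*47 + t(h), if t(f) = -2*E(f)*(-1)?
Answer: 2376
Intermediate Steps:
h = 8
E(q) = 6 - 5*q (E(q) = 6 - (-q)*(-5) = 6 - 5*q)
t(f) = 12 - 10*f (t(f) = -2*(6 - 5*f)*(-1) = (-12 + 10*f)*(-1) = 12 - 10*f)
(71 - 19)*47 + t(h) = (71 - 19)*47 + (12 - 10*8) = 52*47 + (12 - 80) = 2444 - 68 = 2376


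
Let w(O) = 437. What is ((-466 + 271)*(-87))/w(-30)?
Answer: 16965/437 ≈ 38.822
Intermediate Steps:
((-466 + 271)*(-87))/w(-30) = ((-466 + 271)*(-87))/437 = -195*(-87)*(1/437) = 16965*(1/437) = 16965/437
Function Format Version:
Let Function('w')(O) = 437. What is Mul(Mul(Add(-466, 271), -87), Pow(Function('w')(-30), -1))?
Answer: Rational(16965, 437) ≈ 38.822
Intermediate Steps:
Mul(Mul(Add(-466, 271), -87), Pow(Function('w')(-30), -1)) = Mul(Mul(Add(-466, 271), -87), Pow(437, -1)) = Mul(Mul(-195, -87), Rational(1, 437)) = Mul(16965, Rational(1, 437)) = Rational(16965, 437)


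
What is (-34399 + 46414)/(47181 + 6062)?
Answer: 12015/53243 ≈ 0.22566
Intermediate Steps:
(-34399 + 46414)/(47181 + 6062) = 12015/53243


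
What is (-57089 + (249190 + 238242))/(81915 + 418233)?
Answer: 430343/500148 ≈ 0.86043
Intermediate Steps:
(-57089 + (249190 + 238242))/(81915 + 418233) = (-57089 + 487432)/500148 = 430343*(1/500148) = 430343/500148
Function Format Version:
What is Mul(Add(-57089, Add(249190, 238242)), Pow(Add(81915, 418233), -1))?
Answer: Rational(430343, 500148) ≈ 0.86043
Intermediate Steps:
Mul(Add(-57089, Add(249190, 238242)), Pow(Add(81915, 418233), -1)) = Mul(Add(-57089, 487432), Pow(500148, -1)) = Mul(430343, Rational(1, 500148)) = Rational(430343, 500148)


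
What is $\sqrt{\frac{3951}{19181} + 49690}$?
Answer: $\frac{\sqrt{18281561498221}}{19181} \approx 222.91$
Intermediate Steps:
$\sqrt{\frac{3951}{19181} + 49690} = \sqrt{\frac{953107841}{19181}} = \frac{\sqrt{18281561498221}}{19181}$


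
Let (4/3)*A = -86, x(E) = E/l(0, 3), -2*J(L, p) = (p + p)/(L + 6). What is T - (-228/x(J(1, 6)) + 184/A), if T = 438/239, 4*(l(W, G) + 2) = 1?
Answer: 28992569/61662 ≈ 470.19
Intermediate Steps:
l(W, G) = -7/4 (l(W, G) = -2 + (¼)*1 = -2 + ¼ = -7/4)
J(L, p) = -p/(6 + L) (J(L, p) = -(p + p)/(2*(L + 6)) = -2*p/(2*(6 + L)) = -p/(6 + L))
x(E) = -4*E/7 (x(E) = E/(-7/4) = E*(-4/7) = -4*E/7)
A = -129/2 (A = (¾)*(-86) = -129/2 ≈ -64.500)
T = 438/239 (T = 438*(1/239) = 438/239 ≈ 1.8326)
T - (-228/x(J(1, 6)) + 184/A) = 438/239 - (-228/((-(-4)*6/(7*(6 + 1)))) + 184/(-129/2)) = 438/239 - (-228/((-(-4)*6/(7*7))) + 184*(-2/129)) = 438/239 - (-228/((-(-4)*6/(7*7))) - 368/129) = 438/239 - (-228/((-4/7*(-6/7))) - 368/129) = 438/239 - (-228/24/49 - 368/129) = 438/239 - (-228*49/24 - 368/129) = 438/239 - (-931/2 - 368/129) = 438/239 - 1*(-120835/258) = 438/239 + 120835/258 = 28992569/61662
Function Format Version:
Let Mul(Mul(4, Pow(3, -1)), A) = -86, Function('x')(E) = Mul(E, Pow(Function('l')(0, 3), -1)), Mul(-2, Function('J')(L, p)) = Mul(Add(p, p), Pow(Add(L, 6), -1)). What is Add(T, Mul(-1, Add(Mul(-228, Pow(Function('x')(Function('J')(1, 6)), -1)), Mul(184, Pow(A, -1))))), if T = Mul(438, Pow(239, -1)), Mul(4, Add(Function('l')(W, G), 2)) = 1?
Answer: Rational(28992569, 61662) ≈ 470.19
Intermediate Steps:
Function('l')(W, G) = Rational(-7, 4) (Function('l')(W, G) = Add(-2, Mul(Rational(1, 4), 1)) = Add(-2, Rational(1, 4)) = Rational(-7, 4))
Function('J')(L, p) = Mul(-1, p, Pow(Add(6, L), -1)) (Function('J')(L, p) = Mul(Rational(-1, 2), Mul(Add(p, p), Pow(Add(L, 6), -1))) = Mul(Rational(-1, 2), Mul(Mul(2, p), Pow(Add(6, L), -1))) = Mul(Rational(-1, 2), Mul(2, p, Pow(Add(6, L), -1))) = Mul(-1, p, Pow(Add(6, L), -1)))
Function('x')(E) = Mul(Rational(-4, 7), E) (Function('x')(E) = Mul(E, Pow(Rational(-7, 4), -1)) = Mul(E, Rational(-4, 7)) = Mul(Rational(-4, 7), E))
A = Rational(-129, 2) (A = Mul(Rational(3, 4), -86) = Rational(-129, 2) ≈ -64.500)
T = Rational(438, 239) (T = Mul(438, Rational(1, 239)) = Rational(438, 239) ≈ 1.8326)
Add(T, Mul(-1, Add(Mul(-228, Pow(Function('x')(Function('J')(1, 6)), -1)), Mul(184, Pow(A, -1))))) = Add(Rational(438, 239), Mul(-1, Add(Mul(-228, Pow(Mul(Rational(-4, 7), Mul(-1, 6, Pow(Add(6, 1), -1))), -1)), Mul(184, Pow(Rational(-129, 2), -1))))) = Add(Rational(438, 239), Mul(-1, Add(Mul(-228, Pow(Mul(Rational(-4, 7), Mul(-1, 6, Pow(7, -1))), -1)), Mul(184, Rational(-2, 129))))) = Add(Rational(438, 239), Mul(-1, Add(Mul(-228, Pow(Mul(Rational(-4, 7), Mul(-1, 6, Rational(1, 7))), -1)), Rational(-368, 129)))) = Add(Rational(438, 239), Mul(-1, Add(Mul(-228, Pow(Mul(Rational(-4, 7), Rational(-6, 7)), -1)), Rational(-368, 129)))) = Add(Rational(438, 239), Mul(-1, Add(Mul(-228, Pow(Rational(24, 49), -1)), Rational(-368, 129)))) = Add(Rational(438, 239), Mul(-1, Add(Mul(-228, Rational(49, 24)), Rational(-368, 129)))) = Add(Rational(438, 239), Mul(-1, Add(Rational(-931, 2), Rational(-368, 129)))) = Add(Rational(438, 239), Mul(-1, Rational(-120835, 258))) = Add(Rational(438, 239), Rational(120835, 258)) = Rational(28992569, 61662)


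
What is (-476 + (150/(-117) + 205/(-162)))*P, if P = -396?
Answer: 22172062/117 ≈ 1.8950e+5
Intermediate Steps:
(-476 + (150/(-117) + 205/(-162)))*P = (-476 + (150/(-117) + 205/(-162)))*(-396) = (-476 + (150*(-1/117) + 205*(-1/162)))*(-396) = (-476 + (-50/39 - 205/162))*(-396) = (-476 - 5365/2106)*(-396) = -1007821/2106*(-396) = 22172062/117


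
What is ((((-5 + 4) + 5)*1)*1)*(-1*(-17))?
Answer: 68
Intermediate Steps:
((((-5 + 4) + 5)*1)*1)*(-1*(-17)) = (((-1 + 5)*1)*1)*17 = ((4*1)*1)*17 = (4*1)*17 = 4*17 = 68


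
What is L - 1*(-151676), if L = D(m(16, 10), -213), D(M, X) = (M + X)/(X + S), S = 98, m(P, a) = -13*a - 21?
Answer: 17443104/115 ≈ 1.5168e+5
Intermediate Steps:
m(P, a) = -21 - 13*a
D(M, X) = (M + X)/(98 + X) (D(M, X) = (M + X)/(X + 98) = (M + X)/(98 + X))
L = 364/115 (L = ((-21 - 13*10) - 213)/(98 - 213) = ((-21 - 130) - 213)/(-115) = -(-151 - 213)/115 = -1/115*(-364) = 364/115 ≈ 3.1652)
L - 1*(-151676) = 364/115 - 1*(-151676) = 364/115 + 151676 = 17443104/115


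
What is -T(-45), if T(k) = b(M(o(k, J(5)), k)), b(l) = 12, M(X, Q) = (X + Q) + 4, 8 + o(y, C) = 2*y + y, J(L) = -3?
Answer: -12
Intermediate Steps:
o(y, C) = -8 + 3*y (o(y, C) = -8 + (2*y + y) = -8 + 3*y)
M(X, Q) = 4 + Q + X (M(X, Q) = (Q + X) + 4 = 4 + Q + X)
T(k) = 12
-T(-45) = -1*12 = -12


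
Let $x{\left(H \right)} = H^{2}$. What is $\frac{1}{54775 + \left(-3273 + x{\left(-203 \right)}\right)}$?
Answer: $\frac{1}{92711} \approx 1.0786 \cdot 10^{-5}$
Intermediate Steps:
$\frac{1}{54775 + \left(-3273 + x{\left(-203 \right)}\right)} = \frac{1}{54775 - \left(3273 - \left(-203\right)^{2}\right)} = \frac{1}{54775 + \left(-3273 + 41209\right)} = \frac{1}{54775 + 37936} = \frac{1}{92711}$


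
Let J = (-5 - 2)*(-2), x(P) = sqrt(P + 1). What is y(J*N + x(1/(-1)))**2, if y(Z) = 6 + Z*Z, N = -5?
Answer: 24068836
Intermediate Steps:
x(P) = sqrt(1 + P)
J = 14 (J = -7*(-2) = 14)
y(Z) = 6 + Z**2
y(J*N + x(1/(-1)))**2 = (6 + (14*(-5) + sqrt(1 + 1/(-1)))**2)**2 = (6 + (-70 + sqrt(1 - 1))**2)**2 = (6 + (-70 + sqrt(0))**2)**2 = (6 + (-70 + 0)**2)**2 = (6 + (-70)**2)**2 = (6 + 4900)**2 = 4906**2 = 24068836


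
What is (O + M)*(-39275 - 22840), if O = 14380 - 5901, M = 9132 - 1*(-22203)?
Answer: -2473046610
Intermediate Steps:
M = 31335 (M = 9132 + 22203 = 31335)
O = 8479
(O + M)*(-39275 - 22840) = (8479 + 31335)*(-39275 - 22840) = 39814*(-62115) = -2473046610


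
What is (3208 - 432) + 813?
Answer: 3589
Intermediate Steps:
(3208 - 432) + 813 = 2776 + 813 = 3589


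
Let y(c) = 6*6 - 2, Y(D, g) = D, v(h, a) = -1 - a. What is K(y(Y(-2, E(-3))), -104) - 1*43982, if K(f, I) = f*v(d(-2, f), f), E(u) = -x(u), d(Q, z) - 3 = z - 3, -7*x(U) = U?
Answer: -45172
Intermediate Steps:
x(U) = -U/7
d(Q, z) = z (d(Q, z) = 3 + (z - 3) = 3 + (-3 + z) = z)
E(u) = u/7 (E(u) = -(-1)*u/7 = u/7)
y(c) = 34 (y(c) = 36 - 2 = 34)
K(f, I) = f*(-1 - f)
K(y(Y(-2, E(-3))), -104) - 1*43982 = -1*34*(1 + 34) - 1*43982 = -1*34*35 - 43982 = -1190 - 43982 = -45172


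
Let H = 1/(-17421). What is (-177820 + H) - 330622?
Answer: -8857568083/17421 ≈ -5.0844e+5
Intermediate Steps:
H = -1/17421 ≈ -5.7402e-5
(-177820 + H) - 330622 = (-177820 - 1/17421) - 330622 = -3097802221/17421 - 330622 = -8857568083/17421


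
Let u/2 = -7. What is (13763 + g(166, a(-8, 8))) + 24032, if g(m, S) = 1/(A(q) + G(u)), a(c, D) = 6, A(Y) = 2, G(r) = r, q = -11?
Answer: 453539/12 ≈ 37795.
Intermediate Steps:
u = -14 (u = 2*(-7) = -14)
g(m, S) = -1/12 (g(m, S) = 1/(2 - 14) = 1/(-12) = -1/12)
(13763 + g(166, a(-8, 8))) + 24032 = (13763 - 1/12) + 24032 = 165155/12 + 24032 = 453539/12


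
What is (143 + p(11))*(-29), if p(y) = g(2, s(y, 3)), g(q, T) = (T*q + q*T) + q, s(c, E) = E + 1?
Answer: -4669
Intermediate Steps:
s(c, E) = 1 + E
g(q, T) = q + 2*T*q (g(q, T) = (T*q + T*q) + q = 2*T*q + q = q + 2*T*q)
p(y) = 18 (p(y) = 2*(1 + 2*(1 + 3)) = 2*(1 + 2*4) = 2*(1 + 8) = 2*9 = 18)
(143 + p(11))*(-29) = (143 + 18)*(-29) = 161*(-29) = -4669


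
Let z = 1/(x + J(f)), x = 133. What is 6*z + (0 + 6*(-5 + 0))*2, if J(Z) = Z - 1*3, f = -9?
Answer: -7254/121 ≈ -59.950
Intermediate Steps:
J(Z) = -3 + Z (J(Z) = Z - 3 = -3 + Z)
z = 1/121 (z = 1/(133 + (-3 - 9)) = 1/(133 - 12) = 1/121 ≈ 0.0082645)
6*z + (0 + 6*(-5 + 0))*2 = 6*(1/121) + (0 + 6*(-5 + 0))*2 = 6/121 + (0 + 6*(-5))*2 = 6/121 + (0 - 30)*2 = 6/121 - 30*2 = 6/121 - 60 = -7254/121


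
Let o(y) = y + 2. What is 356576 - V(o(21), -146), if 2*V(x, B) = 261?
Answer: 712891/2 ≈ 3.5645e+5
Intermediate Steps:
o(y) = 2 + y
V(x, B) = 261/2 (V(x, B) = (½)*261 = 261/2)
356576 - V(o(21), -146) = 356576 - 1*261/2 = 356576 - 261/2 = 712891/2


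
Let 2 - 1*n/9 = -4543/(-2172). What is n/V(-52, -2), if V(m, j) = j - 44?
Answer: 597/33304 ≈ 0.017926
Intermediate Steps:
V(m, j) = -44 + j
n = -597/724 (n = 18 - (-40887)/(-2172) = 18 - (-40887)*(-1)/2172 = 18 - 9*4543/2172 = 18 - 13629/724 = -597/724 ≈ -0.82459)
n/V(-52, -2) = -597/(724*(-44 - 2)) = -597/724/(-46) = -597/724*(-1/46) = 597/33304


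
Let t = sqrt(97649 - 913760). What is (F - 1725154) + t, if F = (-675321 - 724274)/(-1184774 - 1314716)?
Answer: -862400754373/499898 + 3*I*sqrt(90679) ≈ -1.7252e+6 + 903.39*I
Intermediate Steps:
t = 3*I*sqrt(90679) (t = sqrt(-816111) = 3*I*sqrt(90679) ≈ 903.39*I)
F = 279919/499898 (F = -1399595/(-2499490) = -1399595*(-1/2499490) = 279919/499898 ≈ 0.55995)
(F - 1725154) + t = (279919/499898 - 1725154) + 3*I*sqrt(90679) = -862400754373/499898 + 3*I*sqrt(90679)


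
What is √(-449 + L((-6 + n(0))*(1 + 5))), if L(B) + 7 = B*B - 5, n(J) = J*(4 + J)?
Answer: √835 ≈ 28.896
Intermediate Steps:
L(B) = -12 + B² (L(B) = -7 + (B*B - 5) = -7 + (B² - 5) = -7 + (-5 + B²) = -12 + B²)
√(-449 + L((-6 + n(0))*(1 + 5))) = √(-449 + (-12 + ((-6 + 0*(4 + 0))*(1 + 5))²)) = √(-449 + (-12 + ((-6 + 0*4)*6)²)) = √(-449 + (-12 + ((-6 + 0)*6)²)) = √(-449 + (-12 + (-6*6)²)) = √(-449 + (-12 + (-36)²)) = √(-449 + (-12 + 1296)) = √(-449 + 1284) = √835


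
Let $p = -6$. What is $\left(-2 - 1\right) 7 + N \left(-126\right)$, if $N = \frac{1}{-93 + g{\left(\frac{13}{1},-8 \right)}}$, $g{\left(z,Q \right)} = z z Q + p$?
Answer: $- \frac{30345}{1451} \approx -20.913$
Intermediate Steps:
$g{\left(z,Q \right)} = -6 + Q z^{2}$ ($g{\left(z,Q \right)} = z z Q - 6 = z^{2} Q - 6 = Q z^{2} - 6 = -6 + Q z^{2}$)
$N = - \frac{1}{1451}$ ($N = \frac{1}{-93 - \left(6 + 8 \left(\frac{13}{1}\right)^{2}\right)} = \frac{1}{-93 - \left(6 + 8 \left(13 \cdot 1\right)^{2}\right)} = \frac{1}{-93 - \left(6 + 8 \cdot 13^{2}\right)} = \frac{1}{-93 - 1358} = \frac{1}{-1451} = - \frac{1}{1451} \approx -0.00068918$)
$\left(-2 - 1\right) 7 + N \left(-126\right) = \left(-2 - 1\right) 7 - - \frac{126}{1451} = \left(-3\right) 7 + \frac{126}{1451} = -21 + \frac{126}{1451} = - \frac{30345}{1451}$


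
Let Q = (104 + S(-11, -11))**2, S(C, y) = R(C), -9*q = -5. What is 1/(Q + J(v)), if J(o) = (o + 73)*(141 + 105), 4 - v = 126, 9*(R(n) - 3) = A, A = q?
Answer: -6561/3882710 ≈ -0.0016898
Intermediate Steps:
q = 5/9 (q = -1/9*(-5) = 5/9 ≈ 0.55556)
A = 5/9 ≈ 0.55556
R(n) = 248/81 (R(n) = 3 + (1/9)*(5/9) = 3 + 5/81 = 248/81)
S(C, y) = 248/81
v = -122 (v = 4 - 1*126 = 4 - 126 = -122)
J(o) = 17958 + 246*o (J(o) = (73 + o)*246 = 17958 + 246*o)
Q = 75203584/6561 (Q = (104 + 248/81)**2 = (8672/81)**2 = 75203584/6561 ≈ 11462.)
1/(Q + J(v)) = 1/(75203584/6561 + (17958 + 246*(-122))) = 1/(75203584/6561 + (17958 - 30012)) = 1/(75203584/6561 - 12054) = 1/(-3882710/6561) = -6561/3882710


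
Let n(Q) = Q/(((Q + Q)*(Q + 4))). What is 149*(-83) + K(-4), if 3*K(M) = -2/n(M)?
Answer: -12367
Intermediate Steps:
n(Q) = 1/(2*(4 + Q)) (n(Q) = Q/(((2*Q)*(4 + Q))) = Q/((2*Q*(4 + Q))) = Q*(1/(2*Q*(4 + Q))) = 1/(2*(4 + Q)))
K(M) = -16/3 - 4*M/3 (K(M) = (-(16 + 4*M))/3 = (-2*(8 + 2*M))/3 = (-16 - 4*M)/3 = -16/3 - 4*M/3)
149*(-83) + K(-4) = 149*(-83) + (-16/3 - 4/3*(-4)) = -12367 + (-16/3 + 16/3) = -12367 + 0 = -12367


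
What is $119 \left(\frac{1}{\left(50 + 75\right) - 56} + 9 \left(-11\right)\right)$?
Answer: $- \frac{812770}{69} \approx -11779.0$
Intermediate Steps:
$119 \left(\frac{1}{\left(50 + 75\right) - 56} + 9 \left(-11\right)\right) = 119 \left(\frac{1}{125 - 56} - 99\right) = 119 \left(\frac{1}{69} - 99\right) = 119 \left(- \frac{6830}{69}\right) = - \frac{812770}{69}$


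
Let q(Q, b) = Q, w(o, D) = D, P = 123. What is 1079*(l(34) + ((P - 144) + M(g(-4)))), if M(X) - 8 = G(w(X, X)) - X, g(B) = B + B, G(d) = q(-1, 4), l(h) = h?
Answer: 30212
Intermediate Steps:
G(d) = -1
g(B) = 2*B
M(X) = 7 - X (M(X) = 8 + (-1 - X) = 7 - X)
1079*(l(34) + ((P - 144) + M(g(-4)))) = 1079*(34 + ((123 - 144) + (7 - 2*(-4)))) = 1079*(34 + (-21 + (7 - 1*(-8)))) = 1079*(34 + (-21 + (7 + 8))) = 1079*(34 + (-21 + 15)) = 1079*(34 - 6) = 1079*28 = 30212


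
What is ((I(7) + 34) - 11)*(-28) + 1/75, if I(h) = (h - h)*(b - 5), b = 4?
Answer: -48299/75 ≈ -643.99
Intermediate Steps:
I(h) = 0 (I(h) = (h - h)*(4 - 5) = 0*(-1) = 0)
((I(7) + 34) - 11)*(-28) + 1/75 = ((0 + 34) - 11)*(-28) + 1/75 = (34 - 11)*(-28) + 1/75 = 23*(-28) + 1/75 = -644 + 1/75 = -48299/75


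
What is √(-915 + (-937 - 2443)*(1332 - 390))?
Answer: 15*I*√14155 ≈ 1784.6*I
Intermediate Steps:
√(-915 + (-937 - 2443)*(1332 - 390)) = √(-915 - 3380*942) = √(-915 - 3183960) = √(-3184875) = 15*I*√14155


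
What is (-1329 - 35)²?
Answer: 1860496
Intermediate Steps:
(-1329 - 35)² = (-1364)² = 1860496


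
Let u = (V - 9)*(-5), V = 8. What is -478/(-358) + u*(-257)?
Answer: -229776/179 ≈ -1283.7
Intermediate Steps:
u = 5 (u = (8 - 9)*(-5) = -1*(-5) = 5)
-478/(-358) + u*(-257) = -478/(-358) + 5*(-257) = -478*(-1/358) - 1285 = 239/179 - 1285 = -229776/179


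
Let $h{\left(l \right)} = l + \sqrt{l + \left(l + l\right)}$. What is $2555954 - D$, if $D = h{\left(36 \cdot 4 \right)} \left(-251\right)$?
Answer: $2592098 + 3012 \sqrt{3} \approx 2.5973 \cdot 10^{6}$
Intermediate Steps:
$h{\left(l \right)} = l + \sqrt{3} \sqrt{l}$ ($h{\left(l \right)} = l + \sqrt{l + 2 l} = l + \sqrt{3 l} = l + \sqrt{3} \sqrt{l}$)
$D = -36144 - 3012 \sqrt{3}$ ($D = \left(36 \cdot 4 + \sqrt{3} \sqrt{36 \cdot 4}\right) \left(-251\right) = \left(144 + \sqrt{3} \sqrt{144}\right) \left(-251\right) = \left(144 + \sqrt{3} \cdot 12\right) \left(-251\right) = \left(144 + 12 \sqrt{3}\right) \left(-251\right) = -36144 - 3012 \sqrt{3} \approx -41361.0$)
$2555954 - D = 2555954 - \left(-36144 - 3012 \sqrt{3}\right) = 2555954 + \left(36144 + 3012 \sqrt{3}\right) = 2592098 + 3012 \sqrt{3}$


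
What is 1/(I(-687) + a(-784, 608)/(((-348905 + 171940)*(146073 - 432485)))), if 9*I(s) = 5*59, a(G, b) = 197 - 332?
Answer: 91232819244/2990409074977 ≈ 0.030508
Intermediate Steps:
a(G, b) = -135
I(s) = 295/9 (I(s) = (5*59)/9 = (1/9)*295 = 295/9)
1/(I(-687) + a(-784, 608)/(((-348905 + 171940)*(146073 - 432485)))) = 1/(295/9 - 135*1/((-348905 + 171940)*(146073 - 432485))) = 1/(295/9 - 135/((-176965*(-286412)))) = 1/(295/9 - 135/50684899580) = 1/(295/9 - 135*1/50684899580) = 1/(295/9 - 27/10136979916) = 1/(2990409074977/91232819244) = 91232819244/2990409074977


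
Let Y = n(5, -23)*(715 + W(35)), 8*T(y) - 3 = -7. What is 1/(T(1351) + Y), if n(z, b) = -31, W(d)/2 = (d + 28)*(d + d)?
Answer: -2/591171 ≈ -3.3831e-6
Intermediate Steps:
T(y) = -1/2 (T(y) = 3/8 + (1/8)*(-7) = 3/8 - 7/8 = -1/2)
W(d) = 4*d*(28 + d) (W(d) = 2*((d + 28)*(d + d)) = 2*((28 + d)*(2*d)) = 2*(2*d*(28 + d)) = 4*d*(28 + d))
Y = -295585 (Y = -31*(715 + 4*35*(28 + 35)) = -31*(715 + 4*35*63) = -31*(715 + 8820) = -31*9535 = -295585)
1/(T(1351) + Y) = 1/(-1/2 - 295585) = 1/(-591171/2) = -2/591171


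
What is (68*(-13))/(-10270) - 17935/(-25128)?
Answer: 7938677/9925560 ≈ 0.79982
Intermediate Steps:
(68*(-13))/(-10270) - 17935/(-25128) = -884*(-1/10270) - 17935*(-1/25128) = 34/395 + 17935/25128 = 7938677/9925560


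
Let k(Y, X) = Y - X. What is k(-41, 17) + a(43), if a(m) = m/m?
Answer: -57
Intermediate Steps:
a(m) = 1
k(-41, 17) + a(43) = (-41 - 1*17) + 1 = (-41 - 17) + 1 = -58 + 1 = -57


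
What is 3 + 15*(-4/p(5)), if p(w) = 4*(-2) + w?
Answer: 23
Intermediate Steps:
p(w) = -8 + w
3 + 15*(-4/p(5)) = 3 + 15*(-4/(-8 + 5)) = 3 + 15*(-4/(-3)) = 3 + 15*(-4*(-⅓)) = 3 + 15*(4/3) = 3 + 20 = 23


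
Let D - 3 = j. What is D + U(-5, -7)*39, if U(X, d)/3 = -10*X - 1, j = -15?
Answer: 5721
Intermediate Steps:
D = -12 (D = 3 - 15 = -12)
U(X, d) = -3 - 30*X (U(X, d) = 3*(-10*X - 1) = 3*(-1 - 10*X) = -3 - 30*X)
D + U(-5, -7)*39 = -12 + (-3 - 30*(-5))*39 = -12 + (-3 + 150)*39 = -12 + 147*39 = -12 + 5733 = 5721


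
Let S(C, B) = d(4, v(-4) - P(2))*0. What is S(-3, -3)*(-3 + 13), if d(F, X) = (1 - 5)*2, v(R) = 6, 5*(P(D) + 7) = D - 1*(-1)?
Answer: 0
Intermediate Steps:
P(D) = -34/5 + D/5 (P(D) = -7 + (D - 1*(-1))/5 = -7 + (D + 1)/5 = -7 + (1 + D)/5 = -7 + (⅕ + D/5) = -34/5 + D/5)
d(F, X) = -8 (d(F, X) = -4*2 = -8)
S(C, B) = 0 (S(C, B) = -8*0 = 0)
S(-3, -3)*(-3 + 13) = 0*(-3 + 13) = 0*10 = 0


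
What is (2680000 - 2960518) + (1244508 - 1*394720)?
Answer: 569270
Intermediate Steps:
(2680000 - 2960518) + (1244508 - 1*394720) = -280518 + (1244508 - 394720) = -280518 + 849788 = 569270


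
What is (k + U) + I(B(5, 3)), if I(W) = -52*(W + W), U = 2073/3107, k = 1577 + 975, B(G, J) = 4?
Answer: 6638625/3107 ≈ 2136.7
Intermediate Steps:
k = 2552
U = 2073/3107 (U = 2073*(1/3107) = 2073/3107 ≈ 0.66720)
I(W) = -104*W
(k + U) + I(B(5, 3)) = (2552 + 2073/3107) - 104*4 = 7931137/3107 - 416 = 6638625/3107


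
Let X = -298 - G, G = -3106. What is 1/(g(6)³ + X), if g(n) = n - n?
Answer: 1/2808 ≈ 0.00035613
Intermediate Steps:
g(n) = 0
X = 2808 (X = -298 - 1*(-3106) = -298 + 3106 = 2808)
1/(g(6)³ + X) = 1/(0³ + 2808) = 1/(0 + 2808) = 1/2808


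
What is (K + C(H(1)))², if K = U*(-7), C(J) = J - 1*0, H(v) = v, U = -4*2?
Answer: 3249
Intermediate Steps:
U = -8
C(J) = J (C(J) = J + 0 = J)
K = 56 (K = -8*(-7) = 56)
(K + C(H(1)))² = (56 + 1)² = 57² = 3249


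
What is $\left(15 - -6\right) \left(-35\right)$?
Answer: $-735$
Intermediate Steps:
$\left(15 - -6\right) \left(-35\right) = \left(15 + 6\right) \left(-35\right) = 21 \left(-35\right) = -735$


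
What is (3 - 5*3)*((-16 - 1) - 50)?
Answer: 804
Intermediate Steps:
(3 - 5*3)*((-16 - 1) - 50) = (3 - 15)*(-17 - 50) = -12*(-67) = 804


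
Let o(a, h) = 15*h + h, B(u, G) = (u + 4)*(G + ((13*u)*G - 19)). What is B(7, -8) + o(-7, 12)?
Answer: -8113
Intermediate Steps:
B(u, G) = (4 + u)*(-19 + G + 13*G*u) (B(u, G) = (4 + u)*(G + (13*G*u - 19)) = (4 + u)*(G + (-19 + 13*G*u)) = (4 + u)*(-19 + G + 13*G*u))
o(a, h) = 16*h
B(7, -8) + o(-7, 12) = (-76 - 19*7 + 4*(-8) + 13*(-8)*7**2 + 53*(-8)*7) + 16*12 = (-76 - 133 - 32 + 13*(-8)*49 - 2968) + 192 = (-76 - 133 - 32 - 5096 - 2968) + 192 = -8305 + 192 = -8113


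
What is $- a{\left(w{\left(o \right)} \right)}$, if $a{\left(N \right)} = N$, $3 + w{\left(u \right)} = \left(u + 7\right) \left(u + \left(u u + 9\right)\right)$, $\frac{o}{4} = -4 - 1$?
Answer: $5060$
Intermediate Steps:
$o = -20$ ($o = 4 \left(-4 - 1\right) = 4 \left(-5\right) = -20$)
$w{\left(u \right)} = -3 + \left(7 + u\right) \left(9 + u + u^{2}\right)$ ($w{\left(u \right)} = -3 + \left(u + 7\right) \left(u + \left(u u + 9\right)\right) = -3 + \left(7 + u\right) \left(u + \left(u^{2} + 9\right)\right) = -3 + \left(7 + u\right) \left(u + \left(9 + u^{2}\right)\right) = -3 + \left(7 + u\right) \left(9 + u + u^{2}\right)$)
$- a{\left(w{\left(o \right)} \right)} = - (60 + \left(-20\right)^{3} + 8 \left(-20\right)^{2} + 16 \left(-20\right)) = - (60 - 8000 + 8 \cdot 400 - 320) = - (60 - 8000 + 3200 - 320) = \left(-1\right) \left(-5060\right) = 5060$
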